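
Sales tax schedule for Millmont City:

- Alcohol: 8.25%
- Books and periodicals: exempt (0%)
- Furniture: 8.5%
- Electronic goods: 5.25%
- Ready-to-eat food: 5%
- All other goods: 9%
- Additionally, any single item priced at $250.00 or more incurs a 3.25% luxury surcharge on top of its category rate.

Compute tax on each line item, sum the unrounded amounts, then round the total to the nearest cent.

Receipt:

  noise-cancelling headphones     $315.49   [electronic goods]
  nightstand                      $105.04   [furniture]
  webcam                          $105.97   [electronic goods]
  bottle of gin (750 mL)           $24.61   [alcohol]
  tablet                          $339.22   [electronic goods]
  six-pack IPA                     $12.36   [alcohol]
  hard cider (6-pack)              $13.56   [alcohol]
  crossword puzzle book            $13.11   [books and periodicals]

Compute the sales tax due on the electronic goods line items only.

$61.21

Noise-cancelling headphones $315.49: electronic goods → 5.25% + 3.25% surcharge = 8.5% → $26.81665
Webcam $105.97: electronic goods → 5.25% → $5.563425
Tablet $339.22: electronic goods → 5.25% + 3.25% surcharge = 8.5% → $28.8337
Tax on electronic goods: unrounded sum = $61.213775 → $61.21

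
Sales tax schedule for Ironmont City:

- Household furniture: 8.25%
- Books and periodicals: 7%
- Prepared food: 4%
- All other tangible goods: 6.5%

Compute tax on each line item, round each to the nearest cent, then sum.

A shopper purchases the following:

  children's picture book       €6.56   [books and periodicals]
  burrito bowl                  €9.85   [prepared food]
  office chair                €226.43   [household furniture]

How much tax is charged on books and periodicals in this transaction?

Children's picture book €6.56: books and periodicals → 7% → €0.46
Tax on books and periodicals = €0.46

€0.46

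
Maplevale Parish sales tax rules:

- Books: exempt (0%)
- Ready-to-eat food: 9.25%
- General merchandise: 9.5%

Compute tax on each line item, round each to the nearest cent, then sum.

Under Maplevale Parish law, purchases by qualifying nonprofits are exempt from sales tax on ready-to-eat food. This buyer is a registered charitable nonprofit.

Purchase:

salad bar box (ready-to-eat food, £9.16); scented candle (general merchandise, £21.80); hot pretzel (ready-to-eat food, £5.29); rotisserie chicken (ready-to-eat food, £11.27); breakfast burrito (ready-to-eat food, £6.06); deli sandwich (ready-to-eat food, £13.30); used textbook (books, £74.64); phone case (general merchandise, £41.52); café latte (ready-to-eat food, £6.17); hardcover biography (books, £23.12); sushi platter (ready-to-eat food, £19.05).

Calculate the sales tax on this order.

Salad bar box £9.16: ready-to-eat food, buyer-exempt → 0% → £0.00
Scented candle £21.80: general merchandise → 9.5% → £2.07
Hot pretzel £5.29: ready-to-eat food, buyer-exempt → 0% → £0.00
Rotisserie chicken £11.27: ready-to-eat food, buyer-exempt → 0% → £0.00
Breakfast burrito £6.06: ready-to-eat food, buyer-exempt → 0% → £0.00
Deli sandwich £13.30: ready-to-eat food, buyer-exempt → 0% → £0.00
Used textbook £74.64: books → 0% → £0.00
Phone case £41.52: general merchandise → 9.5% → £3.94
Café latte £6.17: ready-to-eat food, buyer-exempt → 0% → £0.00
Hardcover biography £23.12: books → 0% → £0.00
Sushi platter £19.05: ready-to-eat food, buyer-exempt → 0% → £0.00
Total tax = £2.07 + £3.94 = £6.01

£6.01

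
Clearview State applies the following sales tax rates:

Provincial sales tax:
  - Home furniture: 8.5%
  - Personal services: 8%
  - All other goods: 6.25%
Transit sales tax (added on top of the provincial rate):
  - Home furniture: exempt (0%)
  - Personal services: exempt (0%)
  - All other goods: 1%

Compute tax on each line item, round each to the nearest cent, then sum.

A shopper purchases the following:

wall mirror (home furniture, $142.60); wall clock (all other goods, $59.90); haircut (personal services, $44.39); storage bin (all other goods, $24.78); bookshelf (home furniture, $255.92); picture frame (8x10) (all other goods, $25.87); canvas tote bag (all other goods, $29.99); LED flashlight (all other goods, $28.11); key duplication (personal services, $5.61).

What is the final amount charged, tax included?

$667.27

Wall mirror $142.60: home furniture → 8.5% + 0% transit = 8.5% → $12.12
Wall clock $59.90: all other goods → 6.25% + 1% transit = 7.25% → $4.34
Haircut $44.39: personal services → 8% + 0% transit = 8% → $3.55
Storage bin $24.78: all other goods → 6.25% + 1% transit = 7.25% → $1.80
Bookshelf $255.92: home furniture → 8.5% + 0% transit = 8.5% → $21.75
Picture frame (8x10) $25.87: all other goods → 6.25% + 1% transit = 7.25% → $1.88
Canvas tote bag $29.99: all other goods → 6.25% + 1% transit = 7.25% → $2.17
LED flashlight $28.11: all other goods → 6.25% + 1% transit = 7.25% → $2.04
Key duplication $5.61: personal services → 8% + 0% transit = 8% → $0.45
Subtotal = $617.17; tax = $50.10; total due = $667.27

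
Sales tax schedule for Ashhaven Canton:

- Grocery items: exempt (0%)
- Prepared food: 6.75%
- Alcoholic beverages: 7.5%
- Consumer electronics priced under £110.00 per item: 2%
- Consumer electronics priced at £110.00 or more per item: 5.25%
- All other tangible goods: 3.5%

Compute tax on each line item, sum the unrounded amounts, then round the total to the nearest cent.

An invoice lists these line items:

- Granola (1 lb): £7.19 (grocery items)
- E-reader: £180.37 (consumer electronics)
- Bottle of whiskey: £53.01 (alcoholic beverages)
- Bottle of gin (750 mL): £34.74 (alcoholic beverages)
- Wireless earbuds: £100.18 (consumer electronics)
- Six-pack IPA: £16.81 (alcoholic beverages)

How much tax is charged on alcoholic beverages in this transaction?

£7.84

Bottle of whiskey £53.01: alcoholic beverages → 7.5% → £3.97575
Bottle of gin (750 mL) £34.74: alcoholic beverages → 7.5% → £2.6055
Six-pack IPA £16.81: alcoholic beverages → 7.5% → £1.26075
Tax on alcoholic beverages: unrounded sum = £7.842 → £7.84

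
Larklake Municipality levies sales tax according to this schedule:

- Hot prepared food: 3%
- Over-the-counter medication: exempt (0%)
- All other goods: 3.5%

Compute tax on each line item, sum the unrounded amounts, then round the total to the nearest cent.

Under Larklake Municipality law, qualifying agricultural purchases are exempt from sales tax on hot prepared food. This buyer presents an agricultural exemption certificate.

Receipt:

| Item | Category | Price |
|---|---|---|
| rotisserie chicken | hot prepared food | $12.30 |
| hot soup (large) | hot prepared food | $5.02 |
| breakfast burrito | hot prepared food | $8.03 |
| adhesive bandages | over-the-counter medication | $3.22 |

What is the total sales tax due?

Rotisserie chicken $12.30: hot prepared food, buyer-exempt → 0% → $0.00
Hot soup (large) $5.02: hot prepared food, buyer-exempt → 0% → $0.00
Breakfast burrito $8.03: hot prepared food, buyer-exempt → 0% → $0.00
Adhesive bandages $3.22: over-the-counter medication → 0% → $0.00
Unrounded tax sum = $0.00 → $0.00

$0.00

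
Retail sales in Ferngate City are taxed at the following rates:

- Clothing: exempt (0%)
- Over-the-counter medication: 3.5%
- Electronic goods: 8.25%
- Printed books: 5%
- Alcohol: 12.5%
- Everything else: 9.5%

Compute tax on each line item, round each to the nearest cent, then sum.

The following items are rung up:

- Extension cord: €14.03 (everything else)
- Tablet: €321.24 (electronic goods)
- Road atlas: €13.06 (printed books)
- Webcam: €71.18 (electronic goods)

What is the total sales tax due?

Extension cord €14.03: everything else → 9.5% → €1.33
Tablet €321.24: electronic goods → 8.25% → €26.50
Road atlas €13.06: printed books → 5% → €0.65
Webcam €71.18: electronic goods → 8.25% → €5.87
Total tax = €1.33 + €26.50 + €0.65 + €5.87 = €34.35

€34.35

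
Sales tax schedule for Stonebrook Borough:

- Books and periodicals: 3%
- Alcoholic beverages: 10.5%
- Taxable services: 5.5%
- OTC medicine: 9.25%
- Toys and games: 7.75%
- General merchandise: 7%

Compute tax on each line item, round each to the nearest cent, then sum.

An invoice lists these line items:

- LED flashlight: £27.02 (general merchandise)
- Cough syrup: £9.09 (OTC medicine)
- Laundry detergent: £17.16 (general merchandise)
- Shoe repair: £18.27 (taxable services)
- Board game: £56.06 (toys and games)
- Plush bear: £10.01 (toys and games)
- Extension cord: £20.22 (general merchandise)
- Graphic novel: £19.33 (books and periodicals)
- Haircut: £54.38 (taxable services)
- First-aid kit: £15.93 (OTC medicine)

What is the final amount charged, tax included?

£263.98

LED flashlight £27.02: general merchandise → 7% → £1.89
Cough syrup £9.09: OTC medicine → 9.25% → £0.84
Laundry detergent £17.16: general merchandise → 7% → £1.20
Shoe repair £18.27: taxable services → 5.5% → £1.00
Board game £56.06: toys and games → 7.75% → £4.34
Plush bear £10.01: toys and games → 7.75% → £0.78
Extension cord £20.22: general merchandise → 7% → £1.42
Graphic novel £19.33: books and periodicals → 3% → £0.58
Haircut £54.38: taxable services → 5.5% → £2.99
First-aid kit £15.93: OTC medicine → 9.25% → £1.47
Subtotal = £247.47; tax = £16.51; total due = £263.98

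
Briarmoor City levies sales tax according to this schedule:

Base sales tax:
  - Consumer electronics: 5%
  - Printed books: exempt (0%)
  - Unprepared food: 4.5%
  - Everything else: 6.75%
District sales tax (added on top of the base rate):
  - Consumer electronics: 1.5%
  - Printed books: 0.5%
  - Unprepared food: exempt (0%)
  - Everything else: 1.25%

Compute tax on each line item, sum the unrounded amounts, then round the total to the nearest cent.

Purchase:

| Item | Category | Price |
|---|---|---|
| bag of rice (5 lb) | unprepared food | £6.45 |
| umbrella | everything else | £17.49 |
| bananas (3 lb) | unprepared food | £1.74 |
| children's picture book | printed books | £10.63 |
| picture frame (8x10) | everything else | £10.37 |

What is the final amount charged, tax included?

Bag of rice (5 lb) £6.45: unprepared food → 4.5% + 0% district = 4.5% → £0.29025
Umbrella £17.49: everything else → 6.75% + 1.25% district = 8% → £1.3992
Bananas (3 lb) £1.74: unprepared food → 4.5% + 0% district = 4.5% → £0.0783
Children's picture book £10.63: printed books → 0% + 0.5% district = 0.5% → £0.05315
Picture frame (8x10) £10.37: everything else → 6.75% + 1.25% district = 8% → £0.8296
Subtotal = £46.68; unrounded tax = £2.6505 → £2.65; total due = £49.33

£49.33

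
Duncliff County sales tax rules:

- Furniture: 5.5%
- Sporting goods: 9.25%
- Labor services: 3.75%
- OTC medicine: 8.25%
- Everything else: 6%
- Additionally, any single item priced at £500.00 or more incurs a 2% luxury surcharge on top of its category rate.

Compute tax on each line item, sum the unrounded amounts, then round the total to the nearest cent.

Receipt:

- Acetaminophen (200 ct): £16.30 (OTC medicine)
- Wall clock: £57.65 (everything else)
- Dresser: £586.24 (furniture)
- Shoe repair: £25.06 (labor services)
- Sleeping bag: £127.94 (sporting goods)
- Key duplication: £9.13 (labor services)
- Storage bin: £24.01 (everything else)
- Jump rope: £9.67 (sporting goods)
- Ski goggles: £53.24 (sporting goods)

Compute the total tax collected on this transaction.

£69.15

Acetaminophen (200 ct) £16.30: OTC medicine → 8.25% → £1.34475
Wall clock £57.65: everything else → 6% → £3.459
Dresser £586.24: furniture → 5.5% + 2% surcharge = 7.5% → £43.968
Shoe repair £25.06: labor services → 3.75% → £0.93975
Sleeping bag £127.94: sporting goods → 9.25% → £11.83445
Key duplication £9.13: labor services → 3.75% → £0.342375
Storage bin £24.01: everything else → 6% → £1.4406
Jump rope £9.67: sporting goods → 9.25% → £0.894475
Ski goggles £53.24: sporting goods → 9.25% → £4.9247
Unrounded tax sum = £69.1481 → £69.15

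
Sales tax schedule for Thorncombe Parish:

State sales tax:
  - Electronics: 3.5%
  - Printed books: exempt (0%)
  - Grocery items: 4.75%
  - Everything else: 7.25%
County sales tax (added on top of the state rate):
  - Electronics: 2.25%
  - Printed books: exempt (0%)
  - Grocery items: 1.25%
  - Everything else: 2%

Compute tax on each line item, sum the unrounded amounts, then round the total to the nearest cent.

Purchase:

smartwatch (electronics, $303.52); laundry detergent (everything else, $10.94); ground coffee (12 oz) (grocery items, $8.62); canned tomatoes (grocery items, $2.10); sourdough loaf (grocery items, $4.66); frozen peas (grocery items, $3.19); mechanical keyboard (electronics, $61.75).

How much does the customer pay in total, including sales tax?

Smartwatch $303.52: electronics → 3.5% + 2.25% county = 5.75% → $17.4524
Laundry detergent $10.94: everything else → 7.25% + 2% county = 9.25% → $1.01195
Ground coffee (12 oz) $8.62: grocery items → 4.75% + 1.25% county = 6% → $0.5172
Canned tomatoes $2.10: grocery items → 4.75% + 1.25% county = 6% → $0.126
Sourdough loaf $4.66: grocery items → 4.75% + 1.25% county = 6% → $0.2796
Frozen peas $3.19: grocery items → 4.75% + 1.25% county = 6% → $0.1914
Mechanical keyboard $61.75: electronics → 3.5% + 2.25% county = 5.75% → $3.550625
Subtotal = $394.78; unrounded tax = $23.129175 → $23.13; total due = $417.91

$417.91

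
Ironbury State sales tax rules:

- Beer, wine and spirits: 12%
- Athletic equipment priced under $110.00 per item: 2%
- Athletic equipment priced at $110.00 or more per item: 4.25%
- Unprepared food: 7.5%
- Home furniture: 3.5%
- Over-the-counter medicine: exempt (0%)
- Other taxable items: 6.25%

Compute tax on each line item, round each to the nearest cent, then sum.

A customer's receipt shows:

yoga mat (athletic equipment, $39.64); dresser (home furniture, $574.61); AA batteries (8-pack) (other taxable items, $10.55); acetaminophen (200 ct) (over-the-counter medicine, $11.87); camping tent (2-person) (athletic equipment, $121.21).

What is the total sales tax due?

Yoga mat $39.64: athletic equipment, under $110.00 → 2% → $0.79
Dresser $574.61: home furniture → 3.5% → $20.11
AA batteries (8-pack) $10.55: other taxable items → 6.25% → $0.66
Acetaminophen (200 ct) $11.87: over-the-counter medicine → 0% → $0.00
Camping tent (2-person) $121.21: athletic equipment, $110.00 or more → 4.25% → $5.15
Total tax = $0.79 + $20.11 + $0.66 + $5.15 = $26.71

$26.71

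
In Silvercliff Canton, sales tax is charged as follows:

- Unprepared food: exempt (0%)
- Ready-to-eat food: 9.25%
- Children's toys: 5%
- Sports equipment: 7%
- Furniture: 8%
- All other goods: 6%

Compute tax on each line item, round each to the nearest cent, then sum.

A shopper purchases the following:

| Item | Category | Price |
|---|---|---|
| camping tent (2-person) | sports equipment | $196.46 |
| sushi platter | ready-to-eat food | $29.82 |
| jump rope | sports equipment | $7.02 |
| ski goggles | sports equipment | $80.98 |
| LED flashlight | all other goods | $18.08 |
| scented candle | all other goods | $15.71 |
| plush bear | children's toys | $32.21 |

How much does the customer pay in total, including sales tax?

Camping tent (2-person) $196.46: sports equipment → 7% → $13.75
Sushi platter $29.82: ready-to-eat food → 9.25% → $2.76
Jump rope $7.02: sports equipment → 7% → $0.49
Ski goggles $80.98: sports equipment → 7% → $5.67
LED flashlight $18.08: all other goods → 6% → $1.08
Scented candle $15.71: all other goods → 6% → $0.94
Plush bear $32.21: children's toys → 5% → $1.61
Subtotal = $380.28; tax = $26.30; total due = $406.58

$406.58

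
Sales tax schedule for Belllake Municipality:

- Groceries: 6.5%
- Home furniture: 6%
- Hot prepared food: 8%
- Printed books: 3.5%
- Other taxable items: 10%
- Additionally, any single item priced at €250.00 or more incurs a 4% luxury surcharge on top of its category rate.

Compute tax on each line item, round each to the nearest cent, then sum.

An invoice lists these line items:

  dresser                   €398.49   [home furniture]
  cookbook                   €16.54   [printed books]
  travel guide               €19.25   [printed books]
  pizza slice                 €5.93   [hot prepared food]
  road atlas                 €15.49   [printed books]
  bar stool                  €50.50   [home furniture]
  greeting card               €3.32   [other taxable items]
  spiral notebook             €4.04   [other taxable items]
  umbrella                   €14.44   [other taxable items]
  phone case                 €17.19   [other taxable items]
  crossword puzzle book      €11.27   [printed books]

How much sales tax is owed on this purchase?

Dresser €398.49: home furniture → 6% + 4% surcharge = 10% → €39.85
Cookbook €16.54: printed books → 3.5% → €0.58
Travel guide €19.25: printed books → 3.5% → €0.67
Pizza slice €5.93: hot prepared food → 8% → €0.47
Road atlas €15.49: printed books → 3.5% → €0.54
Bar stool €50.50: home furniture → 6% → €3.03
Greeting card €3.32: other taxable items → 10% → €0.33
Spiral notebook €4.04: other taxable items → 10% → €0.40
Umbrella €14.44: other taxable items → 10% → €1.44
Phone case €17.19: other taxable items → 10% → €1.72
Crossword puzzle book €11.27: printed books → 3.5% → €0.39
Total tax = €39.85 + €0.58 + €0.67 + €0.47 + €0.54 + €3.03 + €0.33 + €0.40 + €1.44 + €1.72 + €0.39 = €49.42

€49.42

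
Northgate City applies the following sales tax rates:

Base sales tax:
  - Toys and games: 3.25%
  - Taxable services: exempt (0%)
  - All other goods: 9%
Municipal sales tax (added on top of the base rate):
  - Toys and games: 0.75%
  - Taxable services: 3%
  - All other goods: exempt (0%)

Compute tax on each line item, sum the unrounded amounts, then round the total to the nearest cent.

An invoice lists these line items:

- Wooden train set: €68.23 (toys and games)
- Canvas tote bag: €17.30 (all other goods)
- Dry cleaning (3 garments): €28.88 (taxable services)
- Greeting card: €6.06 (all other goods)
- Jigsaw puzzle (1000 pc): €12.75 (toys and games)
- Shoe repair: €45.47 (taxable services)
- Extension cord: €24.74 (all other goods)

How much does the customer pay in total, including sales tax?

€213.23

Wooden train set €68.23: toys and games → 3.25% + 0.75% municipal = 4% → €2.7292
Canvas tote bag €17.30: all other goods → 9% + 0% municipal = 9% → €1.557
Dry cleaning (3 garments) €28.88: taxable services → 0% + 3% municipal = 3% → €0.8664
Greeting card €6.06: all other goods → 9% + 0% municipal = 9% → €0.5454
Jigsaw puzzle (1000 pc) €12.75: toys and games → 3.25% + 0.75% municipal = 4% → €0.51
Shoe repair €45.47: taxable services → 0% + 3% municipal = 3% → €1.3641
Extension cord €24.74: all other goods → 9% + 0% municipal = 9% → €2.2266
Subtotal = €203.43; unrounded tax = €9.7987 → €9.80; total due = €213.23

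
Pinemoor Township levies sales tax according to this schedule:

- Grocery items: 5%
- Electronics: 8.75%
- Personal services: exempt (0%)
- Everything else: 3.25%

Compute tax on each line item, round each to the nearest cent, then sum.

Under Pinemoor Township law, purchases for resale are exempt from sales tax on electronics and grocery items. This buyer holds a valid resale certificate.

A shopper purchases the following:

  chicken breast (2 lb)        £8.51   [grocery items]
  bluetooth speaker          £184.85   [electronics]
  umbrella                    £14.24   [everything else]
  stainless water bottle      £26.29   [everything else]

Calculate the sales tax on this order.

Chicken breast (2 lb) £8.51: grocery items, buyer-exempt → 0% → £0.00
Bluetooth speaker £184.85: electronics, buyer-exempt → 0% → £0.00
Umbrella £14.24: everything else → 3.25% → £0.46
Stainless water bottle £26.29: everything else → 3.25% → £0.85
Total tax = £0.46 + £0.85 = £1.31

£1.31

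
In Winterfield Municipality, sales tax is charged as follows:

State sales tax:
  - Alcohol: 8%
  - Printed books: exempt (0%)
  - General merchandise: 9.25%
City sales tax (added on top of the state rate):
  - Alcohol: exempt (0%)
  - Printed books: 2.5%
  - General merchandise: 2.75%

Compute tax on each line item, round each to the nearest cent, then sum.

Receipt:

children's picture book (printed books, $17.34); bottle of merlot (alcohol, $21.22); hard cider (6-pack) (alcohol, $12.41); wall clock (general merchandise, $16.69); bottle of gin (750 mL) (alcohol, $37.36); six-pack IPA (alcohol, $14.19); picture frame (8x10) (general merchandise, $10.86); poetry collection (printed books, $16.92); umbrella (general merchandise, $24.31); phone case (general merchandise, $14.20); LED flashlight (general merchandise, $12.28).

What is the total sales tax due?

$17.06

Children's picture book $17.34: printed books → 0% + 2.5% city = 2.5% → $0.43
Bottle of merlot $21.22: alcohol → 8% + 0% city = 8% → $1.70
Hard cider (6-pack) $12.41: alcohol → 8% + 0% city = 8% → $0.99
Wall clock $16.69: general merchandise → 9.25% + 2.75% city = 12% → $2.00
Bottle of gin (750 mL) $37.36: alcohol → 8% + 0% city = 8% → $2.99
Six-pack IPA $14.19: alcohol → 8% + 0% city = 8% → $1.14
Picture frame (8x10) $10.86: general merchandise → 9.25% + 2.75% city = 12% → $1.30
Poetry collection $16.92: printed books → 0% + 2.5% city = 2.5% → $0.42
Umbrella $24.31: general merchandise → 9.25% + 2.75% city = 12% → $2.92
Phone case $14.20: general merchandise → 9.25% + 2.75% city = 12% → $1.70
LED flashlight $12.28: general merchandise → 9.25% + 2.75% city = 12% → $1.47
Total tax = $0.43 + $1.70 + $0.99 + $2.00 + $2.99 + $1.14 + $1.30 + $0.42 + $2.92 + $1.70 + $1.47 = $17.06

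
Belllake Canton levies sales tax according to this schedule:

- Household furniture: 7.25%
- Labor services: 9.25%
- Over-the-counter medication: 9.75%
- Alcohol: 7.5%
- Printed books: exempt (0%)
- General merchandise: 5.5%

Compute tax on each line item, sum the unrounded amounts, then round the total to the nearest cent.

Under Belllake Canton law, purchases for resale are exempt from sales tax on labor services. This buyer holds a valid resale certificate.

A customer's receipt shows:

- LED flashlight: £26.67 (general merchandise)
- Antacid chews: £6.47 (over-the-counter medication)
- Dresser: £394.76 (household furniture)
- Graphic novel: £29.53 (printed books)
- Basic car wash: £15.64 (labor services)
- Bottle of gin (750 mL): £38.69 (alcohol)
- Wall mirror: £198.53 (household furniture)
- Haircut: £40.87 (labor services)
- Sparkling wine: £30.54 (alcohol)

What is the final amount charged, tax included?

LED flashlight £26.67: general merchandise → 5.5% → £1.46685
Antacid chews £6.47: over-the-counter medication → 9.75% → £0.630825
Dresser £394.76: household furniture → 7.25% → £28.6201
Graphic novel £29.53: printed books → 0% → £0.00
Basic car wash £15.64: labor services, buyer-exempt → 0% → £0.00
Bottle of gin (750 mL) £38.69: alcohol → 7.5% → £2.90175
Wall mirror £198.53: household furniture → 7.25% → £14.393425
Haircut £40.87: labor services, buyer-exempt → 0% → £0.00
Sparkling wine £30.54: alcohol → 7.5% → £2.2905
Subtotal = £781.70; unrounded tax = £50.30345 → £50.30; total due = £832.00

£832.00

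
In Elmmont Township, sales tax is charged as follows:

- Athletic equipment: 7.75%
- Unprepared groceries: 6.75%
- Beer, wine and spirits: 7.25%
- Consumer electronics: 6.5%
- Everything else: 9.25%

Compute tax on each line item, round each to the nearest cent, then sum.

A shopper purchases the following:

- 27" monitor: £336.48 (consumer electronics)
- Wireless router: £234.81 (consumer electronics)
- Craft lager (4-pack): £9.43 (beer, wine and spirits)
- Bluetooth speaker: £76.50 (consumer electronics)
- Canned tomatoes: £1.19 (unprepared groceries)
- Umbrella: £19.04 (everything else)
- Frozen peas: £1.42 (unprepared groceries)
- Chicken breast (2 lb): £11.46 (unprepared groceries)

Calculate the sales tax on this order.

27" monitor £336.48: consumer electronics → 6.5% → £21.87
Wireless router £234.81: consumer electronics → 6.5% → £15.26
Craft lager (4-pack) £9.43: beer, wine and spirits → 7.25% → £0.68
Bluetooth speaker £76.50: consumer electronics → 6.5% → £4.97
Canned tomatoes £1.19: unprepared groceries → 6.75% → £0.08
Umbrella £19.04: everything else → 9.25% → £1.76
Frozen peas £1.42: unprepared groceries → 6.75% → £0.10
Chicken breast (2 lb) £11.46: unprepared groceries → 6.75% → £0.77
Total tax = £21.87 + £15.26 + £0.68 + £4.97 + £0.08 + £1.76 + £0.10 + £0.77 = £45.49

£45.49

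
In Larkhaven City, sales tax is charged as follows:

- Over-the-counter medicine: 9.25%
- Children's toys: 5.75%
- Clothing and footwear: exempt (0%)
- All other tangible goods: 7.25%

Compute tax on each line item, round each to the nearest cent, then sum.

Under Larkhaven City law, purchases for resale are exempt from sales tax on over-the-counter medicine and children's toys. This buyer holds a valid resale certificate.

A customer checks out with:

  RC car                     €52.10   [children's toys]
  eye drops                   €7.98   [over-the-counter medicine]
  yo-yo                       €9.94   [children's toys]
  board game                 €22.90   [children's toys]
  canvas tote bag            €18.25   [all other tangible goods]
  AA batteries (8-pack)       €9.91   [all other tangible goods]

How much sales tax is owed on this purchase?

€2.04

RC car €52.10: children's toys, buyer-exempt → 0% → €0.00
Eye drops €7.98: over-the-counter medicine, buyer-exempt → 0% → €0.00
Yo-yo €9.94: children's toys, buyer-exempt → 0% → €0.00
Board game €22.90: children's toys, buyer-exempt → 0% → €0.00
Canvas tote bag €18.25: all other tangible goods → 7.25% → €1.32
AA batteries (8-pack) €9.91: all other tangible goods → 7.25% → €0.72
Total tax = €1.32 + €0.72 = €2.04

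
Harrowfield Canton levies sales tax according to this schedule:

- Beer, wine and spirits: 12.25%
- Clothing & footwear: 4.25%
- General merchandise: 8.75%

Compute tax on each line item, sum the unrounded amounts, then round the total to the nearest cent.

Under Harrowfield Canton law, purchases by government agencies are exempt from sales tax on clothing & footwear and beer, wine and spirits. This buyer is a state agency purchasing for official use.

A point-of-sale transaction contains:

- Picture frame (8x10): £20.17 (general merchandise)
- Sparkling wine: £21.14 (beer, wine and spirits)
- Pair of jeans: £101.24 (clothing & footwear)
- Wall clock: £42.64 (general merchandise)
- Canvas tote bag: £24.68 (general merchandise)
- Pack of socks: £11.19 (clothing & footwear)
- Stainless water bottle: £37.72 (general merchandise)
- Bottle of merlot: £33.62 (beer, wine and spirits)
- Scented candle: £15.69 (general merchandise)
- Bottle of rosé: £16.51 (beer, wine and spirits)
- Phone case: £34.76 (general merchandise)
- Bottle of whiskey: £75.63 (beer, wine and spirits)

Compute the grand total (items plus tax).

Picture frame (8x10) £20.17: general merchandise → 8.75% → £1.764875
Sparkling wine £21.14: beer, wine and spirits, buyer-exempt → 0% → £0.00
Pair of jeans £101.24: clothing & footwear, buyer-exempt → 0% → £0.00
Wall clock £42.64: general merchandise → 8.75% → £3.731
Canvas tote bag £24.68: general merchandise → 8.75% → £2.1595
Pack of socks £11.19: clothing & footwear, buyer-exempt → 0% → £0.00
Stainless water bottle £37.72: general merchandise → 8.75% → £3.3005
Bottle of merlot £33.62: beer, wine and spirits, buyer-exempt → 0% → £0.00
Scented candle £15.69: general merchandise → 8.75% → £1.372875
Bottle of rosé £16.51: beer, wine and spirits, buyer-exempt → 0% → £0.00
Phone case £34.76: general merchandise → 8.75% → £3.0415
Bottle of whiskey £75.63: beer, wine and spirits, buyer-exempt → 0% → £0.00
Subtotal = £434.99; unrounded tax = £15.37025 → £15.37; total due = £450.36

£450.36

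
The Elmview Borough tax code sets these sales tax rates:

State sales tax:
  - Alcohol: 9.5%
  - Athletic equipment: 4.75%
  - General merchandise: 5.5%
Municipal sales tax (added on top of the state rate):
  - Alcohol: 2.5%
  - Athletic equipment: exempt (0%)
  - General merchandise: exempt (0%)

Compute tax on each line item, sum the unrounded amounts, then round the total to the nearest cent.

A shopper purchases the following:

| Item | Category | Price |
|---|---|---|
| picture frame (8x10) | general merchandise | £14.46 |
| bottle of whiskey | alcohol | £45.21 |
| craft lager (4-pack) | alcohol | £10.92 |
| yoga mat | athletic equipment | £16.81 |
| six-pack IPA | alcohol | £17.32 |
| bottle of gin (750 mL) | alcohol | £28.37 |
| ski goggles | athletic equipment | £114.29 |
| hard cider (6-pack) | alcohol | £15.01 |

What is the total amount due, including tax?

Picture frame (8x10) £14.46: general merchandise → 5.5% + 0% municipal = 5.5% → £0.7953
Bottle of whiskey £45.21: alcohol → 9.5% + 2.5% municipal = 12% → £5.4252
Craft lager (4-pack) £10.92: alcohol → 9.5% + 2.5% municipal = 12% → £1.3104
Yoga mat £16.81: athletic equipment → 4.75% + 0% municipal = 4.75% → £0.798475
Six-pack IPA £17.32: alcohol → 9.5% + 2.5% municipal = 12% → £2.0784
Bottle of gin (750 mL) £28.37: alcohol → 9.5% + 2.5% municipal = 12% → £3.4044
Ski goggles £114.29: athletic equipment → 4.75% + 0% municipal = 4.75% → £5.428775
Hard cider (6-pack) £15.01: alcohol → 9.5% + 2.5% municipal = 12% → £1.8012
Subtotal = £262.39; unrounded tax = £21.04215 → £21.04; total due = £283.43

£283.43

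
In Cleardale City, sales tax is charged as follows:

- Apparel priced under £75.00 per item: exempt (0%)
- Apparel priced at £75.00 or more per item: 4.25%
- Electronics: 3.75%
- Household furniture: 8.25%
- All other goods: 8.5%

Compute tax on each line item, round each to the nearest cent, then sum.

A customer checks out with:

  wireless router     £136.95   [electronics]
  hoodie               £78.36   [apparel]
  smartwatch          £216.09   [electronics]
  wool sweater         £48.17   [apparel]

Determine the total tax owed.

Wireless router £136.95: electronics → 3.75% → £5.14
Hoodie £78.36: apparel, £75.00 or more → 4.25% → £3.33
Smartwatch £216.09: electronics → 3.75% → £8.10
Wool sweater £48.17: apparel, under £75.00 → 0% → £0.00
Total tax = £5.14 + £3.33 + £8.10 = £16.57

£16.57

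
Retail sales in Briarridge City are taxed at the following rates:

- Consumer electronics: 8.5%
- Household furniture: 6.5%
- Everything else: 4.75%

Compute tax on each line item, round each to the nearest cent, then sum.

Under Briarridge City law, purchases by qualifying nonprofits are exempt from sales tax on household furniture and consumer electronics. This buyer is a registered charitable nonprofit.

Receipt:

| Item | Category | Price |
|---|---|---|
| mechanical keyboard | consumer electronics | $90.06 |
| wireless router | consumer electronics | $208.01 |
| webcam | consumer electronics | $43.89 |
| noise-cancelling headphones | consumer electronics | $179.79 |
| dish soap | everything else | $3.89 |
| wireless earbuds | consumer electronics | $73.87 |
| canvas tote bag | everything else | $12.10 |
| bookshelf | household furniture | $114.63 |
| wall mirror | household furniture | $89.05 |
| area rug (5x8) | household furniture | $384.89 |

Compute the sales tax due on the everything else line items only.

$0.75

Dish soap $3.89: everything else → 4.75% → $0.18
Canvas tote bag $12.10: everything else → 4.75% → $0.57
Tax on everything else = $0.18 + $0.57 = $0.75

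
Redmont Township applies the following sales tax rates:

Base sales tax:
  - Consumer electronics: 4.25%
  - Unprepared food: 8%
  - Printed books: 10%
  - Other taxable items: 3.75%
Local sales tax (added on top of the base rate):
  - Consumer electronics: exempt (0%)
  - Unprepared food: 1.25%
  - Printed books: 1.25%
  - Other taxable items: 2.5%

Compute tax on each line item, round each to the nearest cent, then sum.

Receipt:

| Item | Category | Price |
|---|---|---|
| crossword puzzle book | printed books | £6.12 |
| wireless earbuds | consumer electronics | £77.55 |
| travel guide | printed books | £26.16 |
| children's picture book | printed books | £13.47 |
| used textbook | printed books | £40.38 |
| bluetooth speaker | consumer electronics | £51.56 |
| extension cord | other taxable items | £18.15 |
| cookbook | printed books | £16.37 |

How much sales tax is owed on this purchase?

Crossword puzzle book £6.12: printed books → 10% + 1.25% local = 11.25% → £0.69
Wireless earbuds £77.55: consumer electronics → 4.25% + 0% local = 4.25% → £3.30
Travel guide £26.16: printed books → 10% + 1.25% local = 11.25% → £2.94
Children's picture book £13.47: printed books → 10% + 1.25% local = 11.25% → £1.52
Used textbook £40.38: printed books → 10% + 1.25% local = 11.25% → £4.54
Bluetooth speaker £51.56: consumer electronics → 4.25% + 0% local = 4.25% → £2.19
Extension cord £18.15: other taxable items → 3.75% + 2.5% local = 6.25% → £1.13
Cookbook £16.37: printed books → 10% + 1.25% local = 11.25% → £1.84
Total tax = £0.69 + £3.30 + £2.94 + £1.52 + £4.54 + £2.19 + £1.13 + £1.84 = £18.15

£18.15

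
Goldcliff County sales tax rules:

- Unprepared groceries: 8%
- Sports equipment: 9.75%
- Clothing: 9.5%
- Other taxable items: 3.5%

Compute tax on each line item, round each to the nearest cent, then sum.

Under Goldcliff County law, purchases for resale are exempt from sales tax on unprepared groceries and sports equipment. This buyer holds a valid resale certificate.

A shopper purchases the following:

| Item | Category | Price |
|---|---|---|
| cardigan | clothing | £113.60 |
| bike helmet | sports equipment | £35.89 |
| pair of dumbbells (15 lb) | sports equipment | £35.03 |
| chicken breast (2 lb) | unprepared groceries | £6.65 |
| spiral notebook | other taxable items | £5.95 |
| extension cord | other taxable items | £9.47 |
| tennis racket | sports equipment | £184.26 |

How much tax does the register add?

Cardigan £113.60: clothing → 9.5% → £10.79
Bike helmet £35.89: sports equipment, buyer-exempt → 0% → £0.00
Pair of dumbbells (15 lb) £35.03: sports equipment, buyer-exempt → 0% → £0.00
Chicken breast (2 lb) £6.65: unprepared groceries, buyer-exempt → 0% → £0.00
Spiral notebook £5.95: other taxable items → 3.5% → £0.21
Extension cord £9.47: other taxable items → 3.5% → £0.33
Tennis racket £184.26: sports equipment, buyer-exempt → 0% → £0.00
Total tax = £10.79 + £0.21 + £0.33 = £11.33

£11.33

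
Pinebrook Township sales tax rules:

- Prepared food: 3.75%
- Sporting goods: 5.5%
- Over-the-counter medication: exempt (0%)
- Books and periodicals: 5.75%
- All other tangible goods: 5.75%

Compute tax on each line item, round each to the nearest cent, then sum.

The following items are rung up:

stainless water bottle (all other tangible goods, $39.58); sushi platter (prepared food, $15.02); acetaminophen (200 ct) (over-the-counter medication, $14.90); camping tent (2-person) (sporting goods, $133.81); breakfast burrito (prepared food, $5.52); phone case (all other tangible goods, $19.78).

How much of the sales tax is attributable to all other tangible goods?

Stainless water bottle $39.58: all other tangible goods → 5.75% → $2.28
Phone case $19.78: all other tangible goods → 5.75% → $1.14
Tax on all other tangible goods = $2.28 + $1.14 = $3.42

$3.42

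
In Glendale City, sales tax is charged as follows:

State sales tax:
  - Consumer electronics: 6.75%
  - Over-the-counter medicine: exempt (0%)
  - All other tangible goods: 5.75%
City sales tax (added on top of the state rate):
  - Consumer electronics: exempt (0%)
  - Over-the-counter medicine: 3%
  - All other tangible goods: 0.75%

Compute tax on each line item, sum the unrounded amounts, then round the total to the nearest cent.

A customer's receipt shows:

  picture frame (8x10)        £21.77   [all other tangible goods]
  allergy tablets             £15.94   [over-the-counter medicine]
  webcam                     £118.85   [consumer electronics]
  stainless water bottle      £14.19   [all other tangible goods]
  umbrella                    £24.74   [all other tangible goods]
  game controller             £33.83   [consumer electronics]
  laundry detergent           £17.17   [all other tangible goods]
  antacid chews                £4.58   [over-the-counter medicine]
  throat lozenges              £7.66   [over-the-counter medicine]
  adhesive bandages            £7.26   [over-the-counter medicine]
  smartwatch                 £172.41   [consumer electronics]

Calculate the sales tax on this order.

£28.07

Picture frame (8x10) £21.77: all other tangible goods → 5.75% + 0.75% city = 6.5% → £1.41505
Allergy tablets £15.94: over-the-counter medicine → 0% + 3% city = 3% → £0.4782
Webcam £118.85: consumer electronics → 6.75% + 0% city = 6.75% → £8.022375
Stainless water bottle £14.19: all other tangible goods → 5.75% + 0.75% city = 6.5% → £0.92235
Umbrella £24.74: all other tangible goods → 5.75% + 0.75% city = 6.5% → £1.6081
Game controller £33.83: consumer electronics → 6.75% + 0% city = 6.75% → £2.283525
Laundry detergent £17.17: all other tangible goods → 5.75% + 0.75% city = 6.5% → £1.11605
Antacid chews £4.58: over-the-counter medicine → 0% + 3% city = 3% → £0.1374
Throat lozenges £7.66: over-the-counter medicine → 0% + 3% city = 3% → £0.2298
Adhesive bandages £7.26: over-the-counter medicine → 0% + 3% city = 3% → £0.2178
Smartwatch £172.41: consumer electronics → 6.75% + 0% city = 6.75% → £11.637675
Unrounded tax sum = £28.068325 → £28.07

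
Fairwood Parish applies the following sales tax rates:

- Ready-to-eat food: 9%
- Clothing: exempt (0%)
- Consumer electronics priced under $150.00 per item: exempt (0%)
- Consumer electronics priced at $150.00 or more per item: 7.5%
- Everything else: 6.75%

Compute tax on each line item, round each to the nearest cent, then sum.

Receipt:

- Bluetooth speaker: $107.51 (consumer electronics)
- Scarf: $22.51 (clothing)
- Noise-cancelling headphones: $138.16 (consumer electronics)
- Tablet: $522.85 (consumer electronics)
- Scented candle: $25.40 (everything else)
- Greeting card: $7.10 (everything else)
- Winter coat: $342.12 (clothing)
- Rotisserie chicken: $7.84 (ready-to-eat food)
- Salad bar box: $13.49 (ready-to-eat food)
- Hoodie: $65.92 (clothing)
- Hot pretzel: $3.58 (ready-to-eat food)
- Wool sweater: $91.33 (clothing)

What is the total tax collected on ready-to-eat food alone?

Rotisserie chicken $7.84: ready-to-eat food → 9% → $0.71
Salad bar box $13.49: ready-to-eat food → 9% → $1.21
Hot pretzel $3.58: ready-to-eat food → 9% → $0.32
Tax on ready-to-eat food = $0.71 + $1.21 + $0.32 = $2.24

$2.24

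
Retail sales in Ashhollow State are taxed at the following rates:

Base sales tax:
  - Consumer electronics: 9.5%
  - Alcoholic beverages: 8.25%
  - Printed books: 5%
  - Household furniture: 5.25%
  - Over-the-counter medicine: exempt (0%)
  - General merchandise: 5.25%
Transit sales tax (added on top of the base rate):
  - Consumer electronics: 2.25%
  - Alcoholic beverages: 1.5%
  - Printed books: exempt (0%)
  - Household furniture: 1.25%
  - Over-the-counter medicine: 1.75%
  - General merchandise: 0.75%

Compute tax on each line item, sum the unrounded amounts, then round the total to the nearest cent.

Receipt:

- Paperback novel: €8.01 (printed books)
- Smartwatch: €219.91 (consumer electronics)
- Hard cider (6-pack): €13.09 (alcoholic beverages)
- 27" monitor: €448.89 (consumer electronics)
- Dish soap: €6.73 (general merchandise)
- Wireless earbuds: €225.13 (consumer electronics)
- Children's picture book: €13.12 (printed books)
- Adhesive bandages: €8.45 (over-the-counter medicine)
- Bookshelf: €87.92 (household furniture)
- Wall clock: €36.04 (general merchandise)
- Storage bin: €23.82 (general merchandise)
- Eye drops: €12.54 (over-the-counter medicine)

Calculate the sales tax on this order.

Paperback novel €8.01: printed books → 5% + 0% transit = 5% → €0.4005
Smartwatch €219.91: consumer electronics → 9.5% + 2.25% transit = 11.75% → €25.839425
Hard cider (6-pack) €13.09: alcoholic beverages → 8.25% + 1.5% transit = 9.75% → €1.276275
27" monitor €448.89: consumer electronics → 9.5% + 2.25% transit = 11.75% → €52.744575
Dish soap €6.73: general merchandise → 5.25% + 0.75% transit = 6% → €0.4038
Wireless earbuds €225.13: consumer electronics → 9.5% + 2.25% transit = 11.75% → €26.452775
Children's picture book €13.12: printed books → 5% + 0% transit = 5% → €0.656
Adhesive bandages €8.45: over-the-counter medicine → 0% + 1.75% transit = 1.75% → €0.147875
Bookshelf €87.92: household furniture → 5.25% + 1.25% transit = 6.5% → €5.7148
Wall clock €36.04: general merchandise → 5.25% + 0.75% transit = 6% → €2.1624
Storage bin €23.82: general merchandise → 5.25% + 0.75% transit = 6% → €1.4292
Eye drops €12.54: over-the-counter medicine → 0% + 1.75% transit = 1.75% → €0.21945
Unrounded tax sum = €117.447075 → €117.45

€117.45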